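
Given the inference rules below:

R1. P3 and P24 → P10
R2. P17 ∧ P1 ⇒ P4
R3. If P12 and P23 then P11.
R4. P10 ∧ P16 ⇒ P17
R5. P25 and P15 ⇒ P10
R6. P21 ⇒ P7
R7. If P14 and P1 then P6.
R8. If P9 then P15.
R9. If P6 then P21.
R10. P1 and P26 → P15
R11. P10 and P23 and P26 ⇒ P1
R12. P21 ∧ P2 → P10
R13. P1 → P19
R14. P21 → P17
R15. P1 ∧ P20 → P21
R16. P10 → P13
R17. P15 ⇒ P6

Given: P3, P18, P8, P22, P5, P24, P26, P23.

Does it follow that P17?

P10  (by R1: P3, P24)
P1  (by R11: P10, P23, P26)
P15  (by R10: P1, P26)
P6  (by R17: P15)
P21  (by R9: P6)
P17  (by R14: P21)

Yes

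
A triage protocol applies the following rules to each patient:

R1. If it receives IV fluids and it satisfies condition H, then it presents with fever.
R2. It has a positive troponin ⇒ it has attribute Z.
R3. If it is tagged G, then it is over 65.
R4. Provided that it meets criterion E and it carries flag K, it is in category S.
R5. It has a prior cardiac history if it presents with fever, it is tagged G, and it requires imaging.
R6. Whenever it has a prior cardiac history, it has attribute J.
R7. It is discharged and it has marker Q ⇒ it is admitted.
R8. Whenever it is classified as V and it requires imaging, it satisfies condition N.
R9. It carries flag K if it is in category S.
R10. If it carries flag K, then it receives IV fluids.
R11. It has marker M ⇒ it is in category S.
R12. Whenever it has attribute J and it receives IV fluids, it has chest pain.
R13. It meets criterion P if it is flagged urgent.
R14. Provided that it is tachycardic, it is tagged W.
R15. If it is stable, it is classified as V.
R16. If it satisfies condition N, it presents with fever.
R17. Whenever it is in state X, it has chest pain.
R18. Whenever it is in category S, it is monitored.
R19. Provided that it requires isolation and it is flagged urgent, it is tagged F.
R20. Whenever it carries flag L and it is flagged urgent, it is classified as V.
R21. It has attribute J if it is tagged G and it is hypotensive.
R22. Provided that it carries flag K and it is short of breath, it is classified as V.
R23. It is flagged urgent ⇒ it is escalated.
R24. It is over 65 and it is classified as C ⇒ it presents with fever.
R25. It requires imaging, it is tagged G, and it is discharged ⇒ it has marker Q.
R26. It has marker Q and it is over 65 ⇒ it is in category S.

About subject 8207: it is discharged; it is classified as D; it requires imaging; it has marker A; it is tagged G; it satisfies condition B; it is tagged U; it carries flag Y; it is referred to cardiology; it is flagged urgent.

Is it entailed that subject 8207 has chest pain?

No

Forward chaining from the given facts derives: is over 65, meets criterion P, is escalated, has marker Q, is in category S, is admitted, carries flag K, receives IV fluids, is monitored.
Rules concluding "it has chest pain": R12 needs "it has attribute J"; R17 needs "it is in state X" — none of these are established.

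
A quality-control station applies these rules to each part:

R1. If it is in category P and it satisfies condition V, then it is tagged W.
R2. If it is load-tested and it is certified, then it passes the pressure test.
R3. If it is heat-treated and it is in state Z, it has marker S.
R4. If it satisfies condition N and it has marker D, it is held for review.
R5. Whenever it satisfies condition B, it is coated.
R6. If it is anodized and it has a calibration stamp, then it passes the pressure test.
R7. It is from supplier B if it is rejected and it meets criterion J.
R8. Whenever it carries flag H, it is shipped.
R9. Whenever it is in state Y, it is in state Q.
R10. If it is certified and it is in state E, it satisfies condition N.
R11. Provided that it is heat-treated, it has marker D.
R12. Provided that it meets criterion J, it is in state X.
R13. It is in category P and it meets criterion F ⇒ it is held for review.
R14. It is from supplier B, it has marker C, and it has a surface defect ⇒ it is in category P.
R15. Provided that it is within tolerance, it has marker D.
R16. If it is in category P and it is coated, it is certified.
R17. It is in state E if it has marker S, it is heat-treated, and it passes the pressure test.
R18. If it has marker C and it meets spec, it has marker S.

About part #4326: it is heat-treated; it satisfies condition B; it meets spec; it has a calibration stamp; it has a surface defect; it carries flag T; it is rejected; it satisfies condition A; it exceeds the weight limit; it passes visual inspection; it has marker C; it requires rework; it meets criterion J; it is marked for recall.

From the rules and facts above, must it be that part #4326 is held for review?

Forward chaining from the given facts derives: is coated, is from supplier B, has marker D, is in state X, is in category P, is certified, has marker S.
Rules concluding "it is held for review": R4 needs "it satisfies condition N"; R13 needs "it meets criterion F" — none of these are established.

No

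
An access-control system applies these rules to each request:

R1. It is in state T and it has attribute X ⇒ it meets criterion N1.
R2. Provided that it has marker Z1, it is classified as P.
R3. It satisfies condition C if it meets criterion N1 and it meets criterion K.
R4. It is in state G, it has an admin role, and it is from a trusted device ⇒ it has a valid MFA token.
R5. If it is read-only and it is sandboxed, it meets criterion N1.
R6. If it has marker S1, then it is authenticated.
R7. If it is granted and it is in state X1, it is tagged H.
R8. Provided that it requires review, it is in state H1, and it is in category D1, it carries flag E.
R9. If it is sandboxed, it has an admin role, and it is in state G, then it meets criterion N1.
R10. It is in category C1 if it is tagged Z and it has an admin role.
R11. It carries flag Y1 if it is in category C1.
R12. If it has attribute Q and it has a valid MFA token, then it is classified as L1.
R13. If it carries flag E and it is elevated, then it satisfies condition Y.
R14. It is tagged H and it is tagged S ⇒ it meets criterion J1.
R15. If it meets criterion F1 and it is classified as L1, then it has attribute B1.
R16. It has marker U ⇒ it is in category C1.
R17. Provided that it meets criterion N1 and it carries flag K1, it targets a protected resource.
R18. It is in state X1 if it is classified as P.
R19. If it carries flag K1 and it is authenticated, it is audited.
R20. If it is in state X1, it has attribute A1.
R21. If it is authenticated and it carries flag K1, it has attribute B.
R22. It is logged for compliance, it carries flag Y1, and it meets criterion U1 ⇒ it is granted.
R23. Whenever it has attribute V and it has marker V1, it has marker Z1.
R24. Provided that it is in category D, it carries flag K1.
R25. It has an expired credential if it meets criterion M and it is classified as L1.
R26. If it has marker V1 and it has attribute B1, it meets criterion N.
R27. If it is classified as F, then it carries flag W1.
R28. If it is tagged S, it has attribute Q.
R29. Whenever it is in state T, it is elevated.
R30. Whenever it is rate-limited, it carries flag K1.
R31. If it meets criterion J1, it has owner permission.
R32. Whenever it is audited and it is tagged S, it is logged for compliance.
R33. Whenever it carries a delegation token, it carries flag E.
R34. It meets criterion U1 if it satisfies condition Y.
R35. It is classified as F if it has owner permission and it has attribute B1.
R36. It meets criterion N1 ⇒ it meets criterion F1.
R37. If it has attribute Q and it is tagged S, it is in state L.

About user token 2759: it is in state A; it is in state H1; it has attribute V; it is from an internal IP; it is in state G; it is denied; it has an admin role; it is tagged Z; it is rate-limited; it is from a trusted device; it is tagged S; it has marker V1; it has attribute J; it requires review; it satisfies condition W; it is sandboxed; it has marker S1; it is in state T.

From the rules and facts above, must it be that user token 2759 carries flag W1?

No

Forward chaining from the given facts derives: has a valid MFA token, is authenticated, meets criterion N1, is in category C1, carries flag Y1, has marker Z1, has attribute Q, is elevated, carries flag K1, meets criterion F1, is in state L, is classified as P, is classified as L1, has attribute B1, targets a protected resource, is in state X1, is audited, has attribute A1, has attribute B, meets criterion N, is logged for compliance.
The only rule concluding "it carries flag W1" is R27, which needs "it is classified as F"; that is never established.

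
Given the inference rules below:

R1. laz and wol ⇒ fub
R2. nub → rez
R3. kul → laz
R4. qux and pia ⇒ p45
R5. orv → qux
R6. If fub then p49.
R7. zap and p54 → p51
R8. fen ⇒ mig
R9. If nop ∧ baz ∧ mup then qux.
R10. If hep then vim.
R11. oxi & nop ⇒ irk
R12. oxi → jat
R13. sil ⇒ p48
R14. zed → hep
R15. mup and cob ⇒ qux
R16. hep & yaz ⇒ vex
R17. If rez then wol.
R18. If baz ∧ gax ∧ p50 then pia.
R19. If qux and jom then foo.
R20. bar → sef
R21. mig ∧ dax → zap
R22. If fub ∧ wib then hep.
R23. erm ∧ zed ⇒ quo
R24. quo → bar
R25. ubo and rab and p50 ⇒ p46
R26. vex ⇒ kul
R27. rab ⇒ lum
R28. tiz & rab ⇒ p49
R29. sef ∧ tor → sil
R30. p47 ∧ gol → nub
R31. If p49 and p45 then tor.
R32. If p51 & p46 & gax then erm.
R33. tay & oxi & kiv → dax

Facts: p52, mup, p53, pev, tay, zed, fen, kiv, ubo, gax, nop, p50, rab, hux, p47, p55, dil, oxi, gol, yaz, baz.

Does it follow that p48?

No

Forward chaining from the given facts derives: mig, qux, irk, jat, hep, vex, pia, p46, kul, lum, nub, dax, rez, laz, p45, vim, wol, zap, fub, p49, tor.
The only rule concluding p48 is R13, which needs sil; that is never established.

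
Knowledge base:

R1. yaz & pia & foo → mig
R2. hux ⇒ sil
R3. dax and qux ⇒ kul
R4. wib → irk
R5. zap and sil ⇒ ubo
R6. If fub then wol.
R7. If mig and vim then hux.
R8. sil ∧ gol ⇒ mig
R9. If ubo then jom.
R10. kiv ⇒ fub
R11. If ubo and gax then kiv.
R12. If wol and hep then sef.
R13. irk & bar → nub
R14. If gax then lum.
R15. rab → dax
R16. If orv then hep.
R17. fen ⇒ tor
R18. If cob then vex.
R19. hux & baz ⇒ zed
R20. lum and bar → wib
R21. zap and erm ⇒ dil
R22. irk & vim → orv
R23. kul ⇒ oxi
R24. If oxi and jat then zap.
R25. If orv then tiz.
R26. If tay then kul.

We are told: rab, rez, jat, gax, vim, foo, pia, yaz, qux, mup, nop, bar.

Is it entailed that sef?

Yes

mig  (by R1: yaz, pia, foo)
hux  (by R7: mig, vim)
lum  (by R14: gax)
dax  (by R15: rab)
wib  (by R20: lum, bar)
sil  (by R2: hux)
kul  (by R3: dax, qux)
irk  (by R4: wib)
orv  (by R22: irk, vim)
oxi  (by R23: kul)
zap  (by R24: oxi, jat)
ubo  (by R5: zap, sil)
kiv  (by R11: ubo, gax)
hep  (by R16: orv)
fub  (by R10: kiv)
wol  (by R6: fub)
sef  (by R12: wol, hep)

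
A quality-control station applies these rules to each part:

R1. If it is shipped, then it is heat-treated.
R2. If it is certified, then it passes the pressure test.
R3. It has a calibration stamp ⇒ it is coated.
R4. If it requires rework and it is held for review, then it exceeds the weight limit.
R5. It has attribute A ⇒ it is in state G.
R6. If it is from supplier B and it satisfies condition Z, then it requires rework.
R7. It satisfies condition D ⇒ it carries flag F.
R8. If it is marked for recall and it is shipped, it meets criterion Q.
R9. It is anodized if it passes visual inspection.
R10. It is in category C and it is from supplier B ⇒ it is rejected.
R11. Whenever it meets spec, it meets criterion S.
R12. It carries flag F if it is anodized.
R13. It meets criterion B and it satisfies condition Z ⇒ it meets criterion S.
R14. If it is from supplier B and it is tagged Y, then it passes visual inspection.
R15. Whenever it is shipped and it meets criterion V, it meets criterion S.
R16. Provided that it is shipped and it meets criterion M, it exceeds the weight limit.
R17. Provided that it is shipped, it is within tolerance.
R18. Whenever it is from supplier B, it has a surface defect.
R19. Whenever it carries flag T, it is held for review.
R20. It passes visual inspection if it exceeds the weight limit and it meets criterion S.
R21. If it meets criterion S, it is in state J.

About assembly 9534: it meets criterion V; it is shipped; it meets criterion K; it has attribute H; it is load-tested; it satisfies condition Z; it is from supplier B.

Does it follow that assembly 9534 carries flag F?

Forward chaining from the given facts derives: is heat-treated, requires rework, meets criterion S, is within tolerance, has a surface defect, is in state J.
Rules concluding "it carries flag F": R7 needs "it satisfies condition D"; R12 needs "it is anodized" — none of these are established.

No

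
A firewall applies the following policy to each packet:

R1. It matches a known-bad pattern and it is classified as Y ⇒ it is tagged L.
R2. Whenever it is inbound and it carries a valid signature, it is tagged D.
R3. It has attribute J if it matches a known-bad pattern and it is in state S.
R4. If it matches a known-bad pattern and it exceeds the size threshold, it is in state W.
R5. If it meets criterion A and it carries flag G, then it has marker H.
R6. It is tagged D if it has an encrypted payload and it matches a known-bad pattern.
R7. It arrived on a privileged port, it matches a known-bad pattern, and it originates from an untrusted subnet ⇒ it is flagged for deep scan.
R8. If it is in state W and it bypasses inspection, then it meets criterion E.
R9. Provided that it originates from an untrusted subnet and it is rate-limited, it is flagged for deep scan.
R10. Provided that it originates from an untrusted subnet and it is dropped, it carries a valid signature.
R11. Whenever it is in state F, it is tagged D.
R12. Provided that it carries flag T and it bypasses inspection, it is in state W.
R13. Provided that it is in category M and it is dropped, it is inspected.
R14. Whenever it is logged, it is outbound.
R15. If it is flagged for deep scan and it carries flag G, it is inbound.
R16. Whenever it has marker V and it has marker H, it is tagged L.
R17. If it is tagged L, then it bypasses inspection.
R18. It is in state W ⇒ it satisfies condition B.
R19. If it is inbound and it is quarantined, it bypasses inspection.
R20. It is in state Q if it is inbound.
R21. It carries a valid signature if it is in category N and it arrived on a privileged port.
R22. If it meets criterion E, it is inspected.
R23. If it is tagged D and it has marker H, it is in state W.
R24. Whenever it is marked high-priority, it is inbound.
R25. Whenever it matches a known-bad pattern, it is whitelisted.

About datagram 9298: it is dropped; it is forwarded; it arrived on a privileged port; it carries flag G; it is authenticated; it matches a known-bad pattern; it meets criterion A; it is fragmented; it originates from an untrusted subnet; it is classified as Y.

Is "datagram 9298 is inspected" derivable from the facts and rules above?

Yes

By R1 (it matches a known-bad pattern, it is classified as Y): it is tagged L.
By R5 (it meets criterion A, it carries flag G): it has marker H.
By R7 (it arrived on a privileged port, it matches a known-bad pattern, it originates from an untrusted subnet): it is flagged for deep scan.
By R10 (it originates from an untrusted subnet, it is dropped): it carries a valid signature.
By R15 (it is flagged for deep scan, it carries flag G): it is inbound.
By R17 (it is tagged L): it bypasses inspection.
By R2 (it is inbound, it carries a valid signature): it is tagged D.
By R23 (it is tagged D, it has marker H): it is in state W.
By R8 (it is in state W, it bypasses inspection): it meets criterion E.
By R22 (it meets criterion E): it is inspected.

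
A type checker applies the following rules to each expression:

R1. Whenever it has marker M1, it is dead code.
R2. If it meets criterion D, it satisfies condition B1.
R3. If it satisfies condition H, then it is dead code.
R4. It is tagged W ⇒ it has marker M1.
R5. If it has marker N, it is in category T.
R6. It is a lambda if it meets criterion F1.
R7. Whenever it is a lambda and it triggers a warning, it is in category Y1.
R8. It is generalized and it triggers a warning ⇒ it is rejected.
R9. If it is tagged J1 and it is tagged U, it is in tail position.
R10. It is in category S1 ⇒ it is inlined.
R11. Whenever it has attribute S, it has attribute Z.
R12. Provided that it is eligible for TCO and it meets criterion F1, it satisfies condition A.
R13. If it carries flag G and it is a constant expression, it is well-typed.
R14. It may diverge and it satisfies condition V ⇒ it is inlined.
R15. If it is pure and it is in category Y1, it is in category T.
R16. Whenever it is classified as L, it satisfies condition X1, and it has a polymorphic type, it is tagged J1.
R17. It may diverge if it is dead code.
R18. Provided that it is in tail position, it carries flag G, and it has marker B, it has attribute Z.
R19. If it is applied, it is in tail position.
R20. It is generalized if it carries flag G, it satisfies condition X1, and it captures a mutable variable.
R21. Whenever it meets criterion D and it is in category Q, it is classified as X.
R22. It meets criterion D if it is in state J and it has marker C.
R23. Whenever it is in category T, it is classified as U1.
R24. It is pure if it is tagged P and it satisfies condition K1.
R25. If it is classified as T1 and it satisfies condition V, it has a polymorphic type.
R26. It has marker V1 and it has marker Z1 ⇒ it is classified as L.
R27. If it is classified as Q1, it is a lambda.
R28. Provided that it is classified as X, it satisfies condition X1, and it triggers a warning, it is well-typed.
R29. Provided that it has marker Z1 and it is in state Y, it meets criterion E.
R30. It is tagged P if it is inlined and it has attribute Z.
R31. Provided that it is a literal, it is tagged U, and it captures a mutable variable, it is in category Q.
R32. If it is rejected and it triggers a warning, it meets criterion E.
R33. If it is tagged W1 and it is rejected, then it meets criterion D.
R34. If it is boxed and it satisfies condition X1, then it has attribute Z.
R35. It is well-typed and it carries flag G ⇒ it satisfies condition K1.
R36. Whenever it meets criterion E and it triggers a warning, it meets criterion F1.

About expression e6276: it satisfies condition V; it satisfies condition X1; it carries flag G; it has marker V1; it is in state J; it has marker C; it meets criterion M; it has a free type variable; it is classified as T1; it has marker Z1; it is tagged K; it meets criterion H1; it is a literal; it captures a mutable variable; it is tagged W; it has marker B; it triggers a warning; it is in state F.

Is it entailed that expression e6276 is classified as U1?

Forward chaining from the given facts derives: has marker M1, is generalized, meets criterion D, has a polymorphic type, is classified as L, is dead code, satisfies condition B1, is rejected, is tagged J1, may diverge, meets criterion E, meets criterion F1, is a lambda, is in category Y1, is inlined.
The only rule concluding "it is classified as U1" is R23, which needs "it is in category T"; that is never established.

No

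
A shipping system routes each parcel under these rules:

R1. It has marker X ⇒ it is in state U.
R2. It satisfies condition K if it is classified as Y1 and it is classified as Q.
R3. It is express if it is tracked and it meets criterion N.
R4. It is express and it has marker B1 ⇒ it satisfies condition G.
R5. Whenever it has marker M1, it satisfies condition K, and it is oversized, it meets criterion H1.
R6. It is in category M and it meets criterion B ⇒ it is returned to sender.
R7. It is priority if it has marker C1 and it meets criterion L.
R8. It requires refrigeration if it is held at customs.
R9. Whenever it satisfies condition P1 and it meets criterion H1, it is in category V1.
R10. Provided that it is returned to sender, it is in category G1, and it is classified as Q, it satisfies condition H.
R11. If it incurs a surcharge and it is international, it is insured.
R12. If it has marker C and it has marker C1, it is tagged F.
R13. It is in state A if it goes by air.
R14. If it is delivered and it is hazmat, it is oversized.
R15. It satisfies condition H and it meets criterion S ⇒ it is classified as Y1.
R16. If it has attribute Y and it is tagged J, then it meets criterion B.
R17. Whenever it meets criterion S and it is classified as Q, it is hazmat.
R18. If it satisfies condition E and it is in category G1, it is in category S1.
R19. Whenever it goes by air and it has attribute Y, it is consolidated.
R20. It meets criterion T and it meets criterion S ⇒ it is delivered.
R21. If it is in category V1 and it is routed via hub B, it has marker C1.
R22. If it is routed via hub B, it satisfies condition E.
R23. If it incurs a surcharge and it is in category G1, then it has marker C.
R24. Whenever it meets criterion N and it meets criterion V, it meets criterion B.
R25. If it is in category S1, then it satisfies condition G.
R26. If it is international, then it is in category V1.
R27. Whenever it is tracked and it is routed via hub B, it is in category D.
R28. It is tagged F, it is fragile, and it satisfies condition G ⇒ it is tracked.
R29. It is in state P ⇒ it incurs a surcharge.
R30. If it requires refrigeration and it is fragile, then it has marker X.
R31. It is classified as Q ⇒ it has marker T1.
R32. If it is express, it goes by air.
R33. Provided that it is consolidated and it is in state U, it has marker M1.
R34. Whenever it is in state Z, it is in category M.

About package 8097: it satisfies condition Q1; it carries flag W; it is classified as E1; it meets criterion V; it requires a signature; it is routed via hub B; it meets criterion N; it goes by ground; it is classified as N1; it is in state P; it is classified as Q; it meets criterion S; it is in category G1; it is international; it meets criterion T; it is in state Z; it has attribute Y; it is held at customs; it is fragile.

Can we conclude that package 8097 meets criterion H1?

By R8 (it is held at customs): it requires refrigeration.
By R17 (it meets criterion S, it is classified as Q): it is hazmat.
By R20 (it meets criterion T, it meets criterion S): it is delivered.
By R22 (it is routed via hub B): it satisfies condition E.
By R24 (it meets criterion N, it meets criterion V): it meets criterion B.
By R26 (it is international): it is in category V1.
By R29 (it is in state P): it incurs a surcharge.
By R30 (it requires refrigeration, it is fragile): it has marker X.
By R34 (it is in state Z): it is in category M.
By R1 (it has marker X): it is in state U.
By R6 (it is in category M, it meets criterion B): it is returned to sender.
By R10 (it is returned to sender, it is in category G1, it is classified as Q): it satisfies condition H.
By R14 (it is delivered, it is hazmat): it is oversized.
By R15 (it satisfies condition H, it meets criterion S): it is classified as Y1.
By R18 (it satisfies condition E, it is in category G1): it is in category S1.
By R21 (it is in category V1, it is routed via hub B): it has marker C1.
By R23 (it incurs a surcharge, it is in category G1): it has marker C.
By R25 (it is in category S1): it satisfies condition G.
By R2 (it is classified as Y1, it is classified as Q): it satisfies condition K.
By R12 (it has marker C, it has marker C1): it is tagged F.
By R28 (it is tagged F, it is fragile, it satisfies condition G): it is tracked.
By R3 (it is tracked, it meets criterion N): it is express.
By R32 (it is express): it goes by air.
By R19 (it goes by air, it has attribute Y): it is consolidated.
By R33 (it is consolidated, it is in state U): it has marker M1.
By R5 (it has marker M1, it satisfies condition K, it is oversized): it meets criterion H1.

Yes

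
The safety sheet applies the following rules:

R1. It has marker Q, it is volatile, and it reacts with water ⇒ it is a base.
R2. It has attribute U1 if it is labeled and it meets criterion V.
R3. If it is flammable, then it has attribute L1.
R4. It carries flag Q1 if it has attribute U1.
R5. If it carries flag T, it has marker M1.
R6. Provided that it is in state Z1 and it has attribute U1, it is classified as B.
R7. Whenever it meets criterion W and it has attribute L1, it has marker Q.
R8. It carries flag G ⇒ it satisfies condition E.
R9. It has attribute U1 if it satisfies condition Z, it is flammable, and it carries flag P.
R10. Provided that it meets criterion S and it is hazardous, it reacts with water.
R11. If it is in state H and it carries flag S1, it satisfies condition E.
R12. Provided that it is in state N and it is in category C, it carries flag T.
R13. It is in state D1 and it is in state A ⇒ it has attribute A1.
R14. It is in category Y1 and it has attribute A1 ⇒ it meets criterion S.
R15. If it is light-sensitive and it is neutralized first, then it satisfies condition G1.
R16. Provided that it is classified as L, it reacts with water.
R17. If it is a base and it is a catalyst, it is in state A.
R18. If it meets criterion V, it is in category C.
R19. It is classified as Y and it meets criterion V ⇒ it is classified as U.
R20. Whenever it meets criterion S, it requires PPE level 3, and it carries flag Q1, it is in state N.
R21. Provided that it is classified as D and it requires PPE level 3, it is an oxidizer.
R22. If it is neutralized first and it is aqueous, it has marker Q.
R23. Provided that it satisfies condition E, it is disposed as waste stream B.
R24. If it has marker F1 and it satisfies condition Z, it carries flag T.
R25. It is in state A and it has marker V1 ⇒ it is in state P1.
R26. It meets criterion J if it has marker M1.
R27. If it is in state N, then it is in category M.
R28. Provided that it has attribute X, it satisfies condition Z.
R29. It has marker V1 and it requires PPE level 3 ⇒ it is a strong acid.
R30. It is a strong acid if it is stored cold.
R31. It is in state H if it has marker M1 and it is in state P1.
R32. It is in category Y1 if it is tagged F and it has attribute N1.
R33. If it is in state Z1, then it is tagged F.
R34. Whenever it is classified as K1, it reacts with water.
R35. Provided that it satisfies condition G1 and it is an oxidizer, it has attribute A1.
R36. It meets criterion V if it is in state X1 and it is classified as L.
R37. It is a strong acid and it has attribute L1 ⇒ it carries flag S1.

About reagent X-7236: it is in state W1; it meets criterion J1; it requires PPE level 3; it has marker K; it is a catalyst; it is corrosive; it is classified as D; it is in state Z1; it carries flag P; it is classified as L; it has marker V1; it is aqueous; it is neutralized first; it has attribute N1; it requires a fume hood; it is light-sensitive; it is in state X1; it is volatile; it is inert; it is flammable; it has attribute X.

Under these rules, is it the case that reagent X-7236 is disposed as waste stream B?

By R3 (it is flammable): it has attribute L1.
By R15 (it is light-sensitive, it is neutralized first): it satisfies condition G1.
By R16 (it is classified as L): it reacts with water.
By R21 (it is classified as D, it requires PPE level 3): it is an oxidizer.
By R22 (it is neutralized first, it is aqueous): it has marker Q.
By R28 (it has attribute X): it satisfies condition Z.
By R29 (it has marker V1, it requires PPE level 3): it is a strong acid.
By R33 (it is in state Z1): it is tagged F.
By R35 (it satisfies condition G1, it is an oxidizer): it has attribute A1.
By R36 (it is in state X1, it is classified as L): it meets criterion V.
By R37 (it is a strong acid, it has attribute L1): it carries flag S1.
By R1 (it has marker Q, it is volatile, it reacts with water): it is a base.
By R9 (it satisfies condition Z, it is flammable, it carries flag P): it has attribute U1.
By R17 (it is a base, it is a catalyst): it is in state A.
By R18 (it meets criterion V): it is in category C.
By R25 (it is in state A, it has marker V1): it is in state P1.
By R32 (it is tagged F, it has attribute N1): it is in category Y1.
By R4 (it has attribute U1): it carries flag Q1.
By R14 (it is in category Y1, it has attribute A1): it meets criterion S.
By R20 (it meets criterion S, it requires PPE level 3, it carries flag Q1): it is in state N.
By R12 (it is in state N, it is in category C): it carries flag T.
By R5 (it carries flag T): it has marker M1.
By R31 (it has marker M1, it is in state P1): it is in state H.
By R11 (it is in state H, it carries flag S1): it satisfies condition E.
By R23 (it satisfies condition E): it is disposed as waste stream B.

Yes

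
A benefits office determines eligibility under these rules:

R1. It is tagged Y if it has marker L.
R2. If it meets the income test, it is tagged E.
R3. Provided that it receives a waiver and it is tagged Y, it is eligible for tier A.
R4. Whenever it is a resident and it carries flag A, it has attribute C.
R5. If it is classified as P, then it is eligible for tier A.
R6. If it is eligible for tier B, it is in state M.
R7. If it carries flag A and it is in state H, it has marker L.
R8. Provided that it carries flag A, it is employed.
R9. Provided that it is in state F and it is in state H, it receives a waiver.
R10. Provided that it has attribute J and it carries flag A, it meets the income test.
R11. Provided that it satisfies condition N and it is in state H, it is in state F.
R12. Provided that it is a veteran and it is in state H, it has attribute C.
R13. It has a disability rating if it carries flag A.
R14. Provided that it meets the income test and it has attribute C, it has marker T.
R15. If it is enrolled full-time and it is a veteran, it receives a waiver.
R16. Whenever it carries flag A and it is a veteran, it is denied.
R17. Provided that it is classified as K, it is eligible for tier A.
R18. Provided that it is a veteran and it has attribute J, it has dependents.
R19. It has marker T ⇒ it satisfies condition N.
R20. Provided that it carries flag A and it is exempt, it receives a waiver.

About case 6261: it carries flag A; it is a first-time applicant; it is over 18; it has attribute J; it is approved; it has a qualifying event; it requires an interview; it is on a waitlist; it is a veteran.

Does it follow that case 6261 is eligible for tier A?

Forward chaining from the given facts derives: is employed, meets the income test, has a disability rating, is denied, has dependents, is tagged E.
Rules concluding "it is eligible for tier A": R3 needs "it receives a waiver"; R5 needs "it is classified as P"; R17 needs "it is classified as K" — none of these are established.

No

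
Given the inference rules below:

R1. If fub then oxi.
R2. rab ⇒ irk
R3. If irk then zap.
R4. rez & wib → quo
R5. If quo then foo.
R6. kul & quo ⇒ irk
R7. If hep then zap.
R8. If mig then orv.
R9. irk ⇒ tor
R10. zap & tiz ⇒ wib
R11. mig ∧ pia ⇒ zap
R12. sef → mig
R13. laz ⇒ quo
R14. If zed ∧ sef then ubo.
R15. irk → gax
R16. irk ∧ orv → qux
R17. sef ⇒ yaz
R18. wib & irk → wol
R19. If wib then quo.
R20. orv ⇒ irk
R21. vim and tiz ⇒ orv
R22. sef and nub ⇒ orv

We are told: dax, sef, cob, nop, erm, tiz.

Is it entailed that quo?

Yes

mig  (by R12: sef)
orv  (by R8: mig)
irk  (by R20: orv)
zap  (by R3: irk)
wib  (by R10: zap, tiz)
quo  (by R19: wib)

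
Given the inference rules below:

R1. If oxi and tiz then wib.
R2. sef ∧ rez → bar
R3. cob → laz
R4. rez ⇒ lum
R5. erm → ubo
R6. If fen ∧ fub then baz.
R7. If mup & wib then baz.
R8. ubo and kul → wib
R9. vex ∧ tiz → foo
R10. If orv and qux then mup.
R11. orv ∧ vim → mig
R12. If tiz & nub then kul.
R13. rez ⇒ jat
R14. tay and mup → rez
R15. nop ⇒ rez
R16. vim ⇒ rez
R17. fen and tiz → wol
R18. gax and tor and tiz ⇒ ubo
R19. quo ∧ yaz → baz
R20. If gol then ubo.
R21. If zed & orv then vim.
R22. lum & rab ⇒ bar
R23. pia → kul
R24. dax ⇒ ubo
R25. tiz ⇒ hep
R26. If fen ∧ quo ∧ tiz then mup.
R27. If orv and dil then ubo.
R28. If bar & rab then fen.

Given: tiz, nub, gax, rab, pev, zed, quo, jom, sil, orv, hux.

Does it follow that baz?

No

Forward chaining from the given facts derives: kul, vim, hep, mig, rez, lum, jat, bar, fen, wol, mup.
Rules concluding baz: R6 needs fub; R7 needs wib; R19 needs yaz — none of these are established.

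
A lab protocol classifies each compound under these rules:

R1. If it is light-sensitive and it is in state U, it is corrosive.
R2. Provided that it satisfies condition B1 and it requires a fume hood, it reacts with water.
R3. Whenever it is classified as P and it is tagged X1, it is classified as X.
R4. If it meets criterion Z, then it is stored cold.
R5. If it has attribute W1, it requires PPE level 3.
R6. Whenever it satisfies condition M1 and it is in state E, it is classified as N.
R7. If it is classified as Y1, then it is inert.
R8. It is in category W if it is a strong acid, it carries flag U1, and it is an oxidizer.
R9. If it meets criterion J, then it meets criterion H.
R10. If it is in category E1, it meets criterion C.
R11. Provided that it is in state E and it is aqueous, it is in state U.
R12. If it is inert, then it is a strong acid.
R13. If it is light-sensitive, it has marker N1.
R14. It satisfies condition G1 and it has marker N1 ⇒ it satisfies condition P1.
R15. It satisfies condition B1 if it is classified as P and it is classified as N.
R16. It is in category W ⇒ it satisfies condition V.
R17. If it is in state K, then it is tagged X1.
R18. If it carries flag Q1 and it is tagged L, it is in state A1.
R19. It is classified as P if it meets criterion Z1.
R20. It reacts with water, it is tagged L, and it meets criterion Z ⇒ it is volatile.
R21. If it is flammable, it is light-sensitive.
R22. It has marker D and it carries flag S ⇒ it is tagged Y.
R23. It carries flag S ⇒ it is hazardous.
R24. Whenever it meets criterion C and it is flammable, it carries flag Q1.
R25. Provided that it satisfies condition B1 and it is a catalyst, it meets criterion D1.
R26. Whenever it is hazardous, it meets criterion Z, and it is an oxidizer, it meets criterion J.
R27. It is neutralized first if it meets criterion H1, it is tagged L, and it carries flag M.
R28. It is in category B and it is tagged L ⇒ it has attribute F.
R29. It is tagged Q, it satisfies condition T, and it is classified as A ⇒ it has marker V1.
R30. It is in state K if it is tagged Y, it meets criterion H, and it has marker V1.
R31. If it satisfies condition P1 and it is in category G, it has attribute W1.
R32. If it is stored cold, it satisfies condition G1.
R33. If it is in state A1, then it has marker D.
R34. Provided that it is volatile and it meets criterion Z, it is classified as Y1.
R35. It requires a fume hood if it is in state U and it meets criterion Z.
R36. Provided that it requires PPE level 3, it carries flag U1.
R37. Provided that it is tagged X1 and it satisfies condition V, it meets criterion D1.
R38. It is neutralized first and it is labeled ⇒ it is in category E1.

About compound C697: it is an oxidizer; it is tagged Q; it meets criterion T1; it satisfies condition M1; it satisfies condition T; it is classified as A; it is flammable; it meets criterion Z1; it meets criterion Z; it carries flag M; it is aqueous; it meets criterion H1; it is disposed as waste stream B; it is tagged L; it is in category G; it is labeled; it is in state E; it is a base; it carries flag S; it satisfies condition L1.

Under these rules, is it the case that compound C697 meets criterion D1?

By R4 (it meets criterion Z): it is stored cold.
By R6 (it satisfies condition M1, it is in state E): it is classified as N.
By R11 (it is in state E, it is aqueous): it is in state U.
By R19 (it meets criterion Z1): it is classified as P.
By R21 (it is flammable): it is light-sensitive.
By R23 (it carries flag S): it is hazardous.
By R26 (it is hazardous, it meets criterion Z, it is an oxidizer): it meets criterion J.
By R27 (it meets criterion H1, it is tagged L, it carries flag M): it is neutralized first.
By R29 (it is tagged Q, it satisfies condition T, it is classified as A): it has marker V1.
By R32 (it is stored cold): it satisfies condition G1.
By R35 (it is in state U, it meets criterion Z): it requires a fume hood.
By R38 (it is neutralized first, it is labeled): it is in category E1.
By R9 (it meets criterion J): it meets criterion H.
By R10 (it is in category E1): it meets criterion C.
By R13 (it is light-sensitive): it has marker N1.
By R14 (it satisfies condition G1, it has marker N1): it satisfies condition P1.
By R15 (it is classified as P, it is classified as N): it satisfies condition B1.
By R24 (it meets criterion C, it is flammable): it carries flag Q1.
By R31 (it satisfies condition P1, it is in category G): it has attribute W1.
By R2 (it satisfies condition B1, it requires a fume hood): it reacts with water.
By R5 (it has attribute W1): it requires PPE level 3.
By R18 (it carries flag Q1, it is tagged L): it is in state A1.
By R20 (it reacts with water, it is tagged L, it meets criterion Z): it is volatile.
By R33 (it is in state A1): it has marker D.
By R34 (it is volatile, it meets criterion Z): it is classified as Y1.
By R36 (it requires PPE level 3): it carries flag U1.
By R7 (it is classified as Y1): it is inert.
By R12 (it is inert): it is a strong acid.
By R22 (it has marker D, it carries flag S): it is tagged Y.
By R30 (it is tagged Y, it meets criterion H, it has marker V1): it is in state K.
By R8 (it is a strong acid, it carries flag U1, it is an oxidizer): it is in category W.
By R16 (it is in category W): it satisfies condition V.
By R17 (it is in state K): it is tagged X1.
By R37 (it is tagged X1, it satisfies condition V): it meets criterion D1.

Yes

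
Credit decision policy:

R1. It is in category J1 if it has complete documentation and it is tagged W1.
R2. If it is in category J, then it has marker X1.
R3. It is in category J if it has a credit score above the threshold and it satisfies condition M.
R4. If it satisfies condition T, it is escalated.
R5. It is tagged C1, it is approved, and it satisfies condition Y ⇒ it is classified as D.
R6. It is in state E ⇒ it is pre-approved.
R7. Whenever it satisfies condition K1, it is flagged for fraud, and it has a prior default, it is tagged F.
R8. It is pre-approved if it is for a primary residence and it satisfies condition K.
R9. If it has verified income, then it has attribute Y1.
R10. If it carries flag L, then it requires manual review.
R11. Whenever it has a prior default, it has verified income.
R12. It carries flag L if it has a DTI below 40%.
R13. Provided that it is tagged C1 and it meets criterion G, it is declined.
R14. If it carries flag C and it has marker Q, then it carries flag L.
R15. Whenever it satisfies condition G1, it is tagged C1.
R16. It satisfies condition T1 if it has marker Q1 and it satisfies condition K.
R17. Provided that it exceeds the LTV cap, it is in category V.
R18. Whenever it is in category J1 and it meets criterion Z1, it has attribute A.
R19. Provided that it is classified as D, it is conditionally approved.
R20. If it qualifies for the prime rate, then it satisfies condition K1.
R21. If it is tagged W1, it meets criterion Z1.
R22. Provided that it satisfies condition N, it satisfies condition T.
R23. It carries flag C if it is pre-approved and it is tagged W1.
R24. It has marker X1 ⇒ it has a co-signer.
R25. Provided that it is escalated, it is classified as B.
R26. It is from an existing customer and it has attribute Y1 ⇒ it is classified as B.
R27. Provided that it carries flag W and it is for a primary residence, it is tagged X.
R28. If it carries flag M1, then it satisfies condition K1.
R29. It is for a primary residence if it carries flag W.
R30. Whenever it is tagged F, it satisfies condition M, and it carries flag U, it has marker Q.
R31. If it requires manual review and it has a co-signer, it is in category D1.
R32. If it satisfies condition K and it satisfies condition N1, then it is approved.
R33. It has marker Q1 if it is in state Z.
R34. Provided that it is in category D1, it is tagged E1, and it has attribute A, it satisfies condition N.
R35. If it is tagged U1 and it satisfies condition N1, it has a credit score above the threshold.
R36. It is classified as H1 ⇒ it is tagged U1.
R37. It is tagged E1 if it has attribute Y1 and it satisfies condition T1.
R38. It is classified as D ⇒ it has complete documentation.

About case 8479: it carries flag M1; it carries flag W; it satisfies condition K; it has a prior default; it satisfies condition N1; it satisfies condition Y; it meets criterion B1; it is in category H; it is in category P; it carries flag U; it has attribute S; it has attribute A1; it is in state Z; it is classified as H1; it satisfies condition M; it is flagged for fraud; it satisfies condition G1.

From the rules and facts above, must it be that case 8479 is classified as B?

No

Forward chaining from the given facts derives: has verified income, is tagged C1, satisfies condition K1, is for a primary residence, is approved, has marker Q1, is tagged U1, is classified as D, is tagged F, is pre-approved, has attribute Y1, satisfies condition T1, is conditionally approved, is tagged X, has marker Q, has a credit score above the threshold, is tagged E1, has complete documentation, is in category J, has marker X1, has a co-signer.
Rules concluding "it is classified as B": R25 needs "it is escalated"; R26 needs "it is from an existing customer" — none of these are established.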